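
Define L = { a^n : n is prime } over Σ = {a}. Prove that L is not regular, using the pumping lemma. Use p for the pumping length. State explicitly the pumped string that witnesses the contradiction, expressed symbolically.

a^{q(1+k)}

Assume L is regular; let p be its pumping constant.
Let q be a prime with q ≥ p+2 (infinitely many primes exist), and take w = a^q ∈ L with |w| = q ≥ p.
Write w = xyz as guaranteed by the lemma, with |xy| ≤ p and y is nonempty.
Then y = a^k for some k with 1 ≤ k ≤ p.
Since 1 ≤ k ≤ p, |xz| = q-k. Pump with i = q+1: |xy^{q+1}z| = (q-k)+(q+1)k = q+qk = q(1+k), which is composite (both factors ≥ 2). So xy^{q+1}z = a^{q(1+k)} ∉ L.
This is a contradiction; hence L is not regular.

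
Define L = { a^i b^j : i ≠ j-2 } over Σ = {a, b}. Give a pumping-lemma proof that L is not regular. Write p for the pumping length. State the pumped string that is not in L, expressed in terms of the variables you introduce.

a^{p+p!} b^{p+p!+2}

Suppose for contradiction that L is regular, and let p be the pumping length.
Choose w = a^p b^{p+p!+2}. Since p ≠ (p+p!+2)-2 = p+p!, w ∈ L; and |w| ≥ p.
By the pumping lemma, w = xyz with |xy| ≤ p and |y| ≥ 1.
Because |xy| ≤ p and w begins with p copies of a, we have y = a^k with 1 ≤ k ≤ p.
Since 1 ≤ k ≤ p, k divides p!; set t = 1 + p!/k. Then xy^t z has p + (p!/k)·k = p + p! copies of a. Now the a-count is p+p! and (b-count)-2 = (p+p!+2)-2 = p+p!, so i ≠ j-2 fails. So xy^t z = a^{p+p!} b^{p+p!+2} ∉ L.
This is a contradiction; hence L is not regular.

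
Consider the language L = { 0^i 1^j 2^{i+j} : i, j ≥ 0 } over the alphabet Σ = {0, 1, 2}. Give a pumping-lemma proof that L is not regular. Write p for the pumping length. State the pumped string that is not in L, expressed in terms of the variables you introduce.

0^{p+k} 1^p 2^{2p}

Assume L is regular; let p be its pumping constant.
Take w = 0^p 1^p 2^{2p} ∈ L (with i=j=p, i+j=2p), |w| = 4p ≥ p.
By the pumping lemma, w = xyz with |xy| ≤ p and |y| > 0.
Since the first p symbols of w are all 0's and |xy| ≤ p, y lies entirely in the leading 0-block: y = 0^k for some k with 1 ≤ k ≤ p.
Consider xy^2z = 0^{p+k} 1^p 2^{2p}. Now the 0- and 1-counts sum to 2p+k, but the 2-count is 2p ≠ 2p+k. So xy^2z ∉ L.
This is a contradiction; hence L is not regular.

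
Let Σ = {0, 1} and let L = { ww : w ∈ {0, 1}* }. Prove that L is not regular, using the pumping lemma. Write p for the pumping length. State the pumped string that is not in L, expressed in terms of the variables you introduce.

Assume L is regular; let p be its pumping constant.
Take w = 0^p 1^p 0^p 1^p = uu where u = 0^p1^p; then w ∈ L and |w| = 4p ≥ p.
Write w = xyz as guaranteed by the lemma, with |xy| ≤ p and y is nonempty.
Because |xy| ≤ p and w begins with p copies of 0, we have y = 0^k with 1 ≤ k ≤ p.
Pump with i = 2: xy^2z = 0^{p+k} 1^p 0^p 1^p, of length 4p+k. Suppose this equals vv. The string starts with 0 and ends with 1, so v does too; thus the boundary between the two copies of v is a 1→0 transition. There is exactly one such transition, at position 2p+k, so |v| = 2p+k and |vv| = 4p+2k ≠ 4p+k since k ≥ 1. So xy^2z ∉ L.
Contradiction. Therefore L is not regular.

0^{p+k} 1^p 0^p 1^p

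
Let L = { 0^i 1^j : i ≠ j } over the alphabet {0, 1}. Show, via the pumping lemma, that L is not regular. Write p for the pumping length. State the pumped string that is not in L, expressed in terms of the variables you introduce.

Toward a contradiction, assume L is regular with pumping length p.
Choose w = 0^p 1^{p+p!}. Since p ≠ p+p!, w ∈ L; and |w| ≥ p.
The pumping lemma gives a decomposition w = xyz where |xy| ≤ p and |y| > 0.
The first p characters of w are 0's, so xy (and hence y) consists only of 0's. Write y = 0^k, 1 ≤ k ≤ p.
Since 1 ≤ k ≤ p, k divides p!; set t = 1 + p!/k. Then xy^t z has p + (p!/k)·k = p + p! copies of 0. Now the 0-count equals the 1-count, so i ≠ j fails. So xy^t z = 0^{p+p!} 1^{p+p!} ∉ L.
Contradiction. Therefore L is not regular.

0^{p+p!} 1^{p+p!}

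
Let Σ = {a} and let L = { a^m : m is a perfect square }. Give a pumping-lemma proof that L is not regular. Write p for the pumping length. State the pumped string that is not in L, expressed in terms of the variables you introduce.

Assume L is regular. Let p be the pumping length given by the pumping lemma.
Take w = a^{p²} ∈ L with |w| = p² ≥ p.
Write w = xyz as guaranteed by the lemma, with |xy| ≤ p and y is nonempty.
Then y = a^k for some k with 1 ≤ k ≤ p.
Pump with i = 2: xy^2z = a^{p²+k}. Since 1 ≤ k ≤ p, p² < p²+k ≤ p²+p < (p+1)², so p²+k lies strictly between consecutive squares and is not a perfect square. So xy^2z ∉ L.
Contradiction. Therefore L is not regular.

a^{p²+k}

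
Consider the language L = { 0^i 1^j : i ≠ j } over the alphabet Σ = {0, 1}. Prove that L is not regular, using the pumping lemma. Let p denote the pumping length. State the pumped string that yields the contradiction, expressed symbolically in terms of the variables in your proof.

0^{p+p!} 1^{p+p!}

Suppose for contradiction that L is regular, and let p be the pumping length.
Choose w = 0^p 1^{p+p!}. Since p ≠ p+p!, w ∈ L; and |w| ≥ p.
Write w = xyz as guaranteed by the lemma, with |xy| ≤ p and |y| ≥ 1.
Because |xy| ≤ p and w begins with p copies of 0, we have y = 0^k with 1 ≤ k ≤ p.
Since 1 ≤ k ≤ p, k divides p!; set t = 1 + p!/k. Then xy^t z has p + (p!/k)·k = p + p! copies of 0. Now the 0-count equals the 1-count, so i ≠ j fails. So xy^t z = 0^{p+p!} 1^{p+p!} ∉ L.
This contradicts the pumping lemma, so L is not regular.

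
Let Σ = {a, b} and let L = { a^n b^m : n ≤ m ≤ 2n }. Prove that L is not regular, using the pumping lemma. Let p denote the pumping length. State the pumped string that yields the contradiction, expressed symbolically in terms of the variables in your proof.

a^{p+k} b^p

Suppose for contradiction that L is regular, and let p be the pumping length.
Take w = a^p b^p ∈ L (since p ≤ p ≤ 2p), with |w| = 2p ≥ p.
The pumping lemma gives a decomposition w = xyz where |xy| ≤ p and y is nonempty.
Because |xy| ≤ p and w begins with p copies of a, we have y = a^k with 1 ≤ k ≤ p.
Pump with i = 2: xy^2z = a^{p+k} b^p. Now n = p+k > p = m, so the condition n ≤ m fails. Thus xy^2z ∉ L.
Contradiction. Therefore L is not regular.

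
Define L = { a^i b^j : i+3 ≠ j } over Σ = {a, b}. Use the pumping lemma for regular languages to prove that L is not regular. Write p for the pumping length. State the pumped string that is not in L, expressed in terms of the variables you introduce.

Assume L is regular. Let p be the pumping length given by the pumping lemma.
Choose w = a^p b^{p+p!+3}. Since p ≠ (p+p!+3)-3 = p+p!, w ∈ L; and |w| ≥ p.
Write w = xyz as guaranteed by the lemma, with |xy| ≤ p and |y| ≥ 1.
Since the first p symbols of w are all a's and |xy| ≤ p, y lies entirely in the leading a-block: y = a^k for some k with 1 ≤ k ≤ p.
Since 1 ≤ k ≤ p, k divides p!; set t = 1 + p!/k. Then xy^t z has p + (p!/k)·k = p + p! copies of a. Now the a-count is p+p! and (b-count)-3 = (p+p!+3)-3 = p+p!, so i+3 ≠ j fails. So xy^t z = a^{p+p!} b^{p+p!+3} ∉ L.
This contradicts the pumping lemma, so L is not regular.

a^{p+p!} b^{p+p!+3}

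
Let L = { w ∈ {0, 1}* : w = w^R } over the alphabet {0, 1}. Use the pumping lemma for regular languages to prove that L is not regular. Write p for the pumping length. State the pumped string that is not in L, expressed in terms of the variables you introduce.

Toward a contradiction, assume L is regular with pumping length p.
Take w = 0^p 1 0^p, a palindrome of length 2p+1 ≥ p.
The pumping lemma gives a decomposition w = xyz where |xy| ≤ p and y is nonempty.
The first p characters of w are 0's, so xy (and hence y) consists only of 0's. Write y = 0^k, 1 ≤ k ≤ p.
Pump with i = 2: xy^2z = 0^{p+k} 1 0^p. Its reverse is 0^p 1 0^{p+k}, which differs from xy^2z since k ≥ 1. So xy^2z is not a palindrome and xy^2z ∉ L.
This contradicts the pumping lemma, so L is not regular.

0^{p+k} 1 0^p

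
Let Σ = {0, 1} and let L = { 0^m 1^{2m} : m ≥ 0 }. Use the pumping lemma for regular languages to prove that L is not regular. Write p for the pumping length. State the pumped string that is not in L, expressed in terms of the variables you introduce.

0^{p+k} 1^{2p}

Suppose for contradiction that L is regular, and let p be the pumping length.
Let w = 0^p 1^{2p} ∈ L; note |w| = 3p ≥ p.
Write w = xyz as guaranteed by the lemma, with |xy| ≤ p and |y| > 0.
The first p characters of w are 0's, so xy (and hence y) consists only of 0's. Write y = 0^k, 1 ≤ k ≤ p.
Pump with i = 2: xy^2z = 0^{p+k} 1^{2p}. For this to lie in L we would need 2p = 2(p+k), which forces k = 0. But k ≥ 1, so xy^2z ∉ L.
Contradiction. Therefore L is not regular.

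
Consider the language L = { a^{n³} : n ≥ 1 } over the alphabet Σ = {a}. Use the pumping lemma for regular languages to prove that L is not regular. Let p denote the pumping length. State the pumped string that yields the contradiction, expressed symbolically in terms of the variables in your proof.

Assume L is regular. Let p be the pumping length given by the pumping lemma.
Take w = a^{p³} ∈ L with |w| = p³ ≥ p.
The pumping lemma gives a decomposition w = xyz where |xy| ≤ p and |y| > 0.
Then y = a^k for some k with 1 ≤ k ≤ p.
Pump with i = 2: xy^2z = a^{p³+k}. Since 1 ≤ k ≤ p, p³ < p³+k ≤ p³+p < p³+3p²+3p+1 = (p+1)³, so p³+k is not a perfect cube. So xy^2z ∉ L.
This contradicts the pumping lemma, so L is not regular.

a^{p³+k}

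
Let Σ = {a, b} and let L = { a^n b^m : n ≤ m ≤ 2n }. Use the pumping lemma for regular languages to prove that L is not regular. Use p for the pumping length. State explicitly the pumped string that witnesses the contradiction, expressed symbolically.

a^{p+k} b^p

Suppose for contradiction that L is regular, and let p be the pumping length.
Take w = a^p b^p ∈ L (since p ≤ p ≤ 2p), with |w| = 2p ≥ p.
Write w = xyz as guaranteed by the lemma, with |xy| ≤ p and |y| > 0.
Because |xy| ≤ p and w begins with p copies of a, we have y = a^k with 1 ≤ k ≤ p.
Pump with i = 2: xy^2z = a^{p+k} b^p. Now n = p+k > p = m, so the condition n ≤ m fails. Thus xy^2z ∉ L.
Contradiction. Therefore L is not regular.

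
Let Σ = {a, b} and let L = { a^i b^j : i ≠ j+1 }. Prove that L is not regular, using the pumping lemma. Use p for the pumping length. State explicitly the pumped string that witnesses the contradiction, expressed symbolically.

Assume L is regular; let p be its pumping constant.
Choose w = a^p b^{p+p!-1}. Since p ≠ (p+p!-1)+1 = p+p!, w ∈ L; and |w| ≥ p.
The pumping lemma gives a decomposition w = xyz where |xy| ≤ p and |y| > 0.
Since the first p symbols of w are all a's and |xy| ≤ p, y lies entirely in the leading a-block: y = a^k for some k with 1 ≤ k ≤ p.
Since 1 ≤ k ≤ p, k divides p!; set t = 1 + p!/k. Then xy^t z has p + (p!/k)·k = p + p! copies of a. Now the a-count is p+p! and (b-count)+1 = (p+p!-1)+1 = p+p!, so i ≠ j+1 fails. So xy^t z = a^{p+p!} b^{p+p!-1} ∉ L.
This contradicts the pumping lemma, so L is not regular.

a^{p+p!} b^{p+p!-1}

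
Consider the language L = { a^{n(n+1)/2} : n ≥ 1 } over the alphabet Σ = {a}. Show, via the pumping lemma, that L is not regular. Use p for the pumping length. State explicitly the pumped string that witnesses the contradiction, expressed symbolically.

Assume L is regular. Let p be the pumping length given by the pumping lemma.
Take w = a^{p(p+1)/2} ∈ L with |w| = p(p+1)/2 ≥ p.
Write w = xyz as guaranteed by the lemma, with |xy| ≤ p and |y| > 0.
Then y = a^k for some k with 1 ≤ k ≤ p.
Pump with i = 2: xy^2z = a^{p(p+1)/2+k}. Since 1 ≤ k ≤ p, p(p+1)/2 < p(p+1)/2+k ≤ p(p+1)/2+p < (p+1)(p+2)/2, so p(p+1)/2+k is strictly between consecutive triangular numbers. So xy^2z ∉ L.
This is a contradiction; hence L is not regular.

a^{p(p+1)/2+k}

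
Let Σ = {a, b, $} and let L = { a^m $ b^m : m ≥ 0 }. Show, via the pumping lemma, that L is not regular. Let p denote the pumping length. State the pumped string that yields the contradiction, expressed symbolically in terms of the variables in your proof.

a^{p+k} $ b^p

Assume L is regular. Let p be the pumping length given by the pumping lemma.
Take w = a^p $ b^p ∈ L with |w| = 2p+1 ≥ p.
Write w = xyz as guaranteed by the lemma, with |xy| ≤ p and |y| ≥ 1.
The first p characters of w are a's, so xy (and hence y) consists only of a's. Write y = a^k, 1 ≤ k ≤ p.
Pump with i = 2: xy^2z = a^{p+k} $ b^p, which would require p+k = p. But k ≥ 1, so xy^2z ∉ L.
This contradicts the pumping lemma, so L is not regular.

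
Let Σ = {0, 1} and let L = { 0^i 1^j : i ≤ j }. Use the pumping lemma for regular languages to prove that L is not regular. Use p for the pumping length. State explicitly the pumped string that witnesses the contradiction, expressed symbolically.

Assume L is regular. Let p be the pumping length given by the pumping lemma.
Choose w = 0^p 1^p ∈ L, with |w| = 2p ≥ p.
The pumping lemma gives a decomposition w = xyz where |xy| ≤ p and y is nonempty.
Since the first p symbols of w are all 0's and |xy| ≤ p, y lies entirely in the leading 0-block: y = 0^k for some k with 1 ≤ k ≤ p.
Consider xy^2z = 0^{p+k} 1^p. Since k ≥ 1, the 0-count p+k exceeds the 1-count p, so i ≤ j fails; thus xy^2z ∉ L.
This contradicts the pumping lemma, so L is not regular.

0^{p+k} 1^p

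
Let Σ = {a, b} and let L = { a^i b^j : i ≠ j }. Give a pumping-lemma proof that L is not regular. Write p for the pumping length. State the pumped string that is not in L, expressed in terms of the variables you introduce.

a^{p+p!} b^{p+p!}

Suppose for contradiction that L is regular, and let p be the pumping length.
Choose w = a^p b^{p+p!}. Since p ≠ p+p!, w ∈ L; and |w| ≥ p.
The pumping lemma gives a decomposition w = xyz where |xy| ≤ p and |y| > 0.
The first p characters of w are a's, so xy (and hence y) consists only of a's. Write y = a^k, 1 ≤ k ≤ p.
Since 1 ≤ k ≤ p, k divides p!; set t = 1 + p!/k. Then xy^t z has p + (p!/k)·k = p + p! copies of a. Now the a-count equals the b-count, so i ≠ j fails. So xy^t z = a^{p+p!} b^{p+p!} ∉ L.
Contradiction. Therefore L is not regular.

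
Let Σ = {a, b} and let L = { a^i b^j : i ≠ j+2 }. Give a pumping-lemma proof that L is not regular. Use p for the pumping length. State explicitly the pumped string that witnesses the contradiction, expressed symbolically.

Suppose for contradiction that L is regular, and let p be the pumping length.
Choose w = a^p b^{p+p!-2}. Since p ≠ (p+p!-2)+2 = p+p!, w ∈ L; and |w| ≥ p.
Write w = xyz as guaranteed by the lemma, with |xy| ≤ p and y is nonempty.
Since the first p symbols of w are all a's and |xy| ≤ p, y lies entirely in the leading a-block: y = a^k for some k with 1 ≤ k ≤ p.
Since 1 ≤ k ≤ p, k divides p!; set t = 1 + p!/k. Then xy^t z has p + (p!/k)·k = p + p! copies of a. Now the a-count is p+p! and (b-count)+2 = (p+p!-2)+2 = p+p!, so i ≠ j+2 fails. So xy^t z = a^{p+p!} b^{p+p!-2} ∉ L.
Contradiction. Therefore L is not regular.

a^{p+p!} b^{p+p!-2}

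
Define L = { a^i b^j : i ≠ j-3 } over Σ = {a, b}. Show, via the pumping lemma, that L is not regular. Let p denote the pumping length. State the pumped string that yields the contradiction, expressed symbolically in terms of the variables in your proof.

Assume L is regular. Let p be the pumping length given by the pumping lemma.
Choose w = a^p b^{p+p!+3}. Since p ≠ (p+p!+3)-3 = p+p!, w ∈ L; and |w| ≥ p.
Write w = xyz as guaranteed by the lemma, with |xy| ≤ p and y is nonempty.
Since the first p symbols of w are all a's and |xy| ≤ p, y lies entirely in the leading a-block: y = a^k for some k with 1 ≤ k ≤ p.
Since 1 ≤ k ≤ p, k divides p!; set t = 1 + p!/k. Then xy^t z has p + (p!/k)·k = p + p! copies of a. Now the a-count is p+p! and (b-count)-3 = (p+p!+3)-3 = p+p!, so i ≠ j-3 fails. So xy^t z = a^{p+p!} b^{p+p!+3} ∉ L.
This contradicts the pumping lemma, so L is not regular.

a^{p+p!} b^{p+p!+3}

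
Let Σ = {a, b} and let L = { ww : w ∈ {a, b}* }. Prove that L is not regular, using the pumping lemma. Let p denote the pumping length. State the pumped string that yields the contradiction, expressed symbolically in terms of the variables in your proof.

a^{p+k} b^p a^p b^p

Assume L is regular. Let p be the pumping length given by the pumping lemma.
Take w = a^p b^p a^p b^p = uu where u = a^pb^p; then w ∈ L and |w| = 4p ≥ p.
Write w = xyz as guaranteed by the lemma, with |xy| ≤ p and |y| > 0.
The first p characters of w are a's, so xy (and hence y) consists only of a's. Write y = a^k, 1 ≤ k ≤ p.
Pump with i = 2: xy^2z = a^{p+k} b^p a^p b^p, of length 4p+k. Suppose this equals vv. The string starts with a and ends with b, so v does too; thus the boundary between the two copies of v is a b→a transition. There is exactly one such transition, at position 2p+k, so |v| = 2p+k and |vv| = 4p+2k ≠ 4p+k since k ≥ 1. So xy^2z ∉ L.
Contradiction. Therefore L is not regular.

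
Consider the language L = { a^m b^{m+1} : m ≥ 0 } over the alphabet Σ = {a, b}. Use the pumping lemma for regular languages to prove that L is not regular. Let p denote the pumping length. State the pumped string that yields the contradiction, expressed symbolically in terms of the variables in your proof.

Toward a contradiction, assume L is regular with pumping length p.
Take w = a^p b^{p+1}. Then w ∈ L and |w| = 2p+1 ≥ p.
The pumping lemma gives a decomposition w = xyz where |xy| ≤ p and |y| ≥ 1.
Because |xy| ≤ p and w begins with p copies of a, we have y = a^k with 1 ≤ k ≤ p.
Pump with i = 2: xy^2z = a^{p+k} b^{p+1}. For this to lie in L we would need p+1 = (p+k)+1, which forces k = 0. But k ≥ 1, so xy^2z ∉ L.
Contradiction. Therefore L is not regular.

a^{p+k} b^{p+1}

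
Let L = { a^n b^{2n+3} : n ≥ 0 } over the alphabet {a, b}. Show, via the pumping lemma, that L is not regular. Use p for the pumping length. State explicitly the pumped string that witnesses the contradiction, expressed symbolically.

a^{p+k} b^{2p+3}

Suppose for contradiction that L is regular, and let p be the pumping length.
Let w = a^p b^{2p+3} ∈ L; note |w| = 3p+3 ≥ p.
The pumping lemma gives a decomposition w = xyz where |xy| ≤ p and |y| > 0.
The first p characters of w are a's, so xy (and hence y) consists only of a's. Write y = a^k, 1 ≤ k ≤ p.
Pump with i = 2: xy^2z = a^{p+k} b^{2p+3}. For this to lie in L we would need 2p+3 = 2(p+k)+3, which forces k = 0. But k ≥ 1, so xy^2z ∉ L.
This contradicts the pumping lemma, so L is not regular.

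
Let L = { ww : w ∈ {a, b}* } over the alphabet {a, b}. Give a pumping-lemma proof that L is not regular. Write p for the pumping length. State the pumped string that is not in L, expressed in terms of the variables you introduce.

a^{p+k} b^p a^p b^p

Assume L is regular; let p be its pumping constant.
Take w = a^p b^p a^p b^p = uu where u = a^pb^p; then w ∈ L and |w| = 4p ≥ p.
Write w = xyz as guaranteed by the lemma, with |xy| ≤ p and |y| > 0.
Since the first p symbols of w are all a's and |xy| ≤ p, y lies entirely in the leading a-block: y = a^k for some k with 1 ≤ k ≤ p.
Pump with i = 2: xy^2z = a^{p+k} b^p a^p b^p, of length 4p+k. Suppose this equals vv. The string starts with a and ends with b, so v does too; thus the boundary between the two copies of v is a b→a transition. There is exactly one such transition, at position 2p+k, so |v| = 2p+k and |vv| = 4p+2k ≠ 4p+k since k ≥ 1. So xy^2z ∉ L.
Contradiction. Therefore L is not regular.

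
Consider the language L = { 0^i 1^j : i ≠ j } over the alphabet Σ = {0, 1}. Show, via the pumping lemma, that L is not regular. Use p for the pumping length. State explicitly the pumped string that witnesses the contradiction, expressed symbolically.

Toward a contradiction, assume L is regular with pumping length p.
Choose w = 0^p 1^{p+p!}. Since p ≠ p+p!, w ∈ L; and |w| ≥ p.
Write w = xyz as guaranteed by the lemma, with |xy| ≤ p and |y| > 0.
Since the first p symbols of w are all 0's and |xy| ≤ p, y lies entirely in the leading 0-block: y = 0^k for some k with 1 ≤ k ≤ p.
Since 1 ≤ k ≤ p, k divides p!; set t = 1 + p!/k. Then xy^t z has p + (p!/k)·k = p + p! copies of 0. Now the 0-count equals the 1-count, so i ≠ j fails. So xy^t z = 0^{p+p!} 1^{p+p!} ∉ L.
This is a contradiction; hence L is not regular.

0^{p+p!} 1^{p+p!}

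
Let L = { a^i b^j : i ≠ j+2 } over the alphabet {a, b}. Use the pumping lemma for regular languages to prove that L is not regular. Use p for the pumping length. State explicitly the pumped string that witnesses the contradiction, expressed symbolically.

a^{p+p!} b^{p+p!-2}

Toward a contradiction, assume L is regular with pumping length p.
Choose w = a^p b^{p+p!-2}. Since p ≠ (p+p!-2)+2 = p+p!, w ∈ L; and |w| ≥ p.
The pumping lemma gives a decomposition w = xyz where |xy| ≤ p and |y| ≥ 1.
Because |xy| ≤ p and w begins with p copies of a, we have y = a^k with 1 ≤ k ≤ p.
Since 1 ≤ k ≤ p, k divides p!; set t = 1 + p!/k. Then xy^t z has p + (p!/k)·k = p + p! copies of a. Now the a-count is p+p! and (b-count)+2 = (p+p!-2)+2 = p+p!, so i ≠ j+2 fails. So xy^t z = a^{p+p!} b^{p+p!-2} ∉ L.
This is a contradiction; hence L is not regular.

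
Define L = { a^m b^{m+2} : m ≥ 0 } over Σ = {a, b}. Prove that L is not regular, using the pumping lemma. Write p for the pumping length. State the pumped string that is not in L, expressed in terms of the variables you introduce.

a^{p+k} b^{p+2}

Suppose for contradiction that L is regular, and let p be the pumping length.
Take w = a^p b^{p+2}. Then w ∈ L and |w| = 2p+2 ≥ p.
Write w = xyz as guaranteed by the lemma, with |xy| ≤ p and y is nonempty.
The first p characters of w are a's, so xy (and hence y) consists only of a's. Write y = a^k, 1 ≤ k ≤ p.
Pump with i = 2: xy^2z = a^{p+k} b^{p+2}. For this to lie in L we would need p+2 = (p+k)+2, which forces k = 0. But k ≥ 1, so xy^2z ∉ L.
This contradicts the pumping lemma, so L is not regular.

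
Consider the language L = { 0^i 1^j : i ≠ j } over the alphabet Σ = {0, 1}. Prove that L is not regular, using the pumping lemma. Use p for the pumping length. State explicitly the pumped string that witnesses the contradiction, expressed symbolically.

Toward a contradiction, assume L is regular with pumping length p.
Choose w = 0^p 1^{p+p!}. Since p ≠ p+p!, w ∈ L; and |w| ≥ p.
The pumping lemma gives a decomposition w = xyz where |xy| ≤ p and |y| > 0.
Since the first p symbols of w are all 0's and |xy| ≤ p, y lies entirely in the leading 0-block: y = 0^k for some k with 1 ≤ k ≤ p.
Since 1 ≤ k ≤ p, k divides p!; set t = 1 + p!/k. Then xy^t z has p + (p!/k)·k = p + p! copies of 0. Now the 0-count equals the 1-count, so i ≠ j fails. So xy^t z = 0^{p+p!} 1^{p+p!} ∉ L.
This is a contradiction; hence L is not regular.

0^{p+p!} 1^{p+p!}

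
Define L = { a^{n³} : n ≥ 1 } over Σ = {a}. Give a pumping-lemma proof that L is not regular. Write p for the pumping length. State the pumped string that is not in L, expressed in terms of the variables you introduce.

a^{p³+k}

Suppose for contradiction that L is regular, and let p be the pumping length.
Take w = a^{p³} ∈ L with |w| = p³ ≥ p.
The pumping lemma gives a decomposition w = xyz where |xy| ≤ p and |y| > 0.
Then y = a^k for some k with 1 ≤ k ≤ p.
Pump with i = 2: xy^2z = a^{p³+k}. Since 1 ≤ k ≤ p, p³ < p³+k ≤ p³+p < p³+3p²+3p+1 = (p+1)³, so p³+k is not a perfect cube. So xy^2z ∉ L.
Contradiction. Therefore L is not regular.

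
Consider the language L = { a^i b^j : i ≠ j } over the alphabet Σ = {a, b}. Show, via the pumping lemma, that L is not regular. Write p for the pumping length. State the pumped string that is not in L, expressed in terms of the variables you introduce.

a^{p+p!} b^{p+p!}

Assume L is regular. Let p be the pumping length given by the pumping lemma.
Choose w = a^p b^{p+p!}. Since p ≠ p+p!, w ∈ L; and |w| ≥ p.
Write w = xyz as guaranteed by the lemma, with |xy| ≤ p and y is nonempty.
Since the first p symbols of w are all a's and |xy| ≤ p, y lies entirely in the leading a-block: y = a^k for some k with 1 ≤ k ≤ p.
Since 1 ≤ k ≤ p, k divides p!; set t = 1 + p!/k. Then xy^t z has p + (p!/k)·k = p + p! copies of a. Now the a-count equals the b-count, so i ≠ j fails. So xy^t z = a^{p+p!} b^{p+p!} ∉ L.
This contradicts the pumping lemma, so L is not regular.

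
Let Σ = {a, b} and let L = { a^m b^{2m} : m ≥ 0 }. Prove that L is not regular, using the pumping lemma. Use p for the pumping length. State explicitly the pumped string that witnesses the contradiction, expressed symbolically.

Assume L is regular; let p be its pumping constant.
Take w = a^p b^{2p}. Then w ∈ L and |w| = 3p ≥ p.
The pumping lemma gives a decomposition w = xyz where |xy| ≤ p and |y| ≥ 1.
Since the first p symbols of w are all a's and |xy| ≤ p, y lies entirely in the leading a-block: y = a^k for some k with 1 ≤ k ≤ p.
Pump with i = 2: xy^2z = a^{p+k} b^{2p}. For this to lie in L we would need 2p = 2(p+k), which forces k = 0. But k ≥ 1, so xy^2z ∉ L.
This contradicts the pumping lemma, so L is not regular.

a^{p+k} b^{2p}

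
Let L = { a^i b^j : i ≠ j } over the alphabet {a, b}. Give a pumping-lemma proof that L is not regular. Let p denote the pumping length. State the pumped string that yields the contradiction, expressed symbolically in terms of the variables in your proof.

Toward a contradiction, assume L is regular with pumping length p.
Choose w = a^p b^{p+p!}. Since p ≠ p+p!, w ∈ L; and |w| ≥ p.
By the pumping lemma, w = xyz with |xy| ≤ p and |y| ≥ 1.
Because |xy| ≤ p and w begins with p copies of a, we have y = a^k with 1 ≤ k ≤ p.
Since 1 ≤ k ≤ p, k divides p!; set t = 1 + p!/k. Then xy^t z has p + (p!/k)·k = p + p! copies of a. Now the a-count equals the b-count, so i ≠ j fails. So xy^t z = a^{p+p!} b^{p+p!} ∉ L.
This is a contradiction; hence L is not regular.

a^{p+p!} b^{p+p!}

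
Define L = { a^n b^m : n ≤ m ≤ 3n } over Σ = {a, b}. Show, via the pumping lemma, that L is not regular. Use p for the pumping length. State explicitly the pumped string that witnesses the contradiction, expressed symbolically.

Suppose for contradiction that L is regular, and let p be the pumping length.
Take w = a^p b^p ∈ L (since p ≤ p ≤ 3p), with |w| = 2p ≥ p.
Write w = xyz as guaranteed by the lemma, with |xy| ≤ p and y is nonempty.
Since the first p symbols of w are all a's and |xy| ≤ p, y lies entirely in the leading a-block: y = a^k for some k with 1 ≤ k ≤ p.
Pump with i = 2: xy^2z = a^{p+k} b^p. Now n = p+k > p = m, so the condition n ≤ m fails. Thus xy^2z ∉ L.
This is a contradiction; hence L is not regular.

a^{p+k} b^p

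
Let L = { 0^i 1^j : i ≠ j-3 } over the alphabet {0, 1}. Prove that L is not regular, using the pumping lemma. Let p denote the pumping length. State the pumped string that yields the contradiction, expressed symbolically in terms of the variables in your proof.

0^{p+p!} 1^{p+p!+3}

Toward a contradiction, assume L is regular with pumping length p.
Choose w = 0^p 1^{p+p!+3}. Since p ≠ (p+p!+3)-3 = p+p!, w ∈ L; and |w| ≥ p.
Write w = xyz as guaranteed by the lemma, with |xy| ≤ p and |y| > 0.
The first p characters of w are 0's, so xy (and hence y) consists only of 0's. Write y = 0^k, 1 ≤ k ≤ p.
Since 1 ≤ k ≤ p, k divides p!; set t = 1 + p!/k. Then xy^t z has p + (p!/k)·k = p + p! copies of 0. Now the 0-count is p+p! and (1-count)-3 = (p+p!+3)-3 = p+p!, so i ≠ j-3 fails. So xy^t z = 0^{p+p!} 1^{p+p!+3} ∉ L.
This is a contradiction; hence L is not regular.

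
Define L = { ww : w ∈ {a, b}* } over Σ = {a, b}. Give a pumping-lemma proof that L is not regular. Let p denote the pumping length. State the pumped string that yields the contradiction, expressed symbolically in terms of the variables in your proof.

Assume L is regular. Let p be the pumping length given by the pumping lemma.
Take w = a^p b^p a^p b^p = uu where u = a^pb^p; then w ∈ L and |w| = 4p ≥ p.
The pumping lemma gives a decomposition w = xyz where |xy| ≤ p and |y| ≥ 1.
The first p characters of w are a's, so xy (and hence y) consists only of a's. Write y = a^k, 1 ≤ k ≤ p.
Pump with i = 2: xy^2z = a^{p+k} b^p a^p b^p, of length 4p+k. Suppose this equals vv. The string starts with a and ends with b, so v does too; thus the boundary between the two copies of v is a b→a transition. There is exactly one such transition, at position 2p+k, so |v| = 2p+k and |vv| = 4p+2k ≠ 4p+k since k ≥ 1. So xy^2z ∉ L.
This is a contradiction; hence L is not regular.

a^{p+k} b^p a^p b^p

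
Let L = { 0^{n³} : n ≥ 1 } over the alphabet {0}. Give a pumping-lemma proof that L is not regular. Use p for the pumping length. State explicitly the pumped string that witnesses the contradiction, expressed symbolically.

0^{p³+k}

Suppose for contradiction that L is regular, and let p be the pumping length.
Take w = 0^{p³} ∈ L with |w| = p³ ≥ p.
The pumping lemma gives a decomposition w = xyz where |xy| ≤ p and |y| > 0.
Then y = 0^k for some k with 1 ≤ k ≤ p.
Pump with i = 2: xy^2z = 0^{p³+k}. Since 1 ≤ k ≤ p, p³ < p³+k ≤ p³+p < p³+3p²+3p+1 = (p+1)³, so p³+k is not a perfect cube. So xy^2z ∉ L.
This contradicts the pumping lemma, so L is not regular.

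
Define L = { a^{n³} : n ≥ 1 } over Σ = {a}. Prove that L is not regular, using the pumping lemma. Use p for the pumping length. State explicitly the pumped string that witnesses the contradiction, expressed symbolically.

a^{p³+k}

Suppose for contradiction that L is regular, and let p be the pumping length.
Take w = a^{p³} ∈ L with |w| = p³ ≥ p.
Write w = xyz as guaranteed by the lemma, with |xy| ≤ p and |y| > 0.
Then y = a^k for some k with 1 ≤ k ≤ p.
Pump with i = 2: xy^2z = a^{p³+k}. Since 1 ≤ k ≤ p, p³ < p³+k ≤ p³+p < p³+3p²+3p+1 = (p+1)³, so p³+k is not a perfect cube. So xy^2z ∉ L.
This contradicts the pumping lemma, so L is not regular.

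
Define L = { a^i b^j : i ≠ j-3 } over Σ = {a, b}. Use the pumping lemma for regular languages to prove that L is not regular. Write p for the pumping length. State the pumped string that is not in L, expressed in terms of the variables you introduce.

Assume L is regular. Let p be the pumping length given by the pumping lemma.
Choose w = a^p b^{p+p!+3}. Since p ≠ (p+p!+3)-3 = p+p!, w ∈ L; and |w| ≥ p.
The pumping lemma gives a decomposition w = xyz where |xy| ≤ p and |y| > 0.
The first p characters of w are a's, so xy (and hence y) consists only of a's. Write y = a^k, 1 ≤ k ≤ p.
Since 1 ≤ k ≤ p, k divides p!; set t = 1 + p!/k. Then xy^t z has p + (p!/k)·k = p + p! copies of a. Now the a-count is p+p! and (b-count)-3 = (p+p!+3)-3 = p+p!, so i ≠ j-3 fails. So xy^t z = a^{p+p!} b^{p+p!+3} ∉ L.
Contradiction. Therefore L is not regular.

a^{p+p!} b^{p+p!+3}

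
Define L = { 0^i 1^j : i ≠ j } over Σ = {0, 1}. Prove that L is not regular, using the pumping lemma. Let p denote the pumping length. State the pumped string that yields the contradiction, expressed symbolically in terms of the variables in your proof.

0^{p+p!} 1^{p+p!}

Suppose for contradiction that L is regular, and let p be the pumping length.
Choose w = 0^p 1^{p+p!}. Since p ≠ p+p!, w ∈ L; and |w| ≥ p.
By the pumping lemma, w = xyz with |xy| ≤ p and |y| > 0.
Since the first p symbols of w are all 0's and |xy| ≤ p, y lies entirely in the leading 0-block: y = 0^k for some k with 1 ≤ k ≤ p.
Since 1 ≤ k ≤ p, k divides p!; set t = 1 + p!/k. Then xy^t z has p + (p!/k)·k = p + p! copies of 0. Now the 0-count equals the 1-count, so i ≠ j fails. So xy^t z = 0^{p+p!} 1^{p+p!} ∉ L.
This is a contradiction; hence L is not regular.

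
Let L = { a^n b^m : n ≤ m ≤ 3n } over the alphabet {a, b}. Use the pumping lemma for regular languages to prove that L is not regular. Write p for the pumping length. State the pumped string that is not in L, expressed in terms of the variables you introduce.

a^{p+k} b^p

Assume L is regular. Let p be the pumping length given by the pumping lemma.
Take w = a^p b^p ∈ L (since p ≤ p ≤ 3p), with |w| = 2p ≥ p.
By the pumping lemma, w = xyz with |xy| ≤ p and y is nonempty.
Since the first p symbols of w are all a's and |xy| ≤ p, y lies entirely in the leading a-block: y = a^k for some k with 1 ≤ k ≤ p.
Pump with i = 2: xy^2z = a^{p+k} b^p. Now n = p+k > p = m, so the condition n ≤ m fails. Thus xy^2z ∉ L.
Contradiction. Therefore L is not regular.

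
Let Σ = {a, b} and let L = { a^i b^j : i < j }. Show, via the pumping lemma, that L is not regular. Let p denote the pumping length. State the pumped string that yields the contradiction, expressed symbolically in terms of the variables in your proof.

Assume L is regular; let p be its pumping constant.
Choose w = a^p b^{p+1} ∈ L, with |w| = 2p+1 ≥ p.
Write w = xyz as guaranteed by the lemma, with |xy| ≤ p and y is nonempty.
The first p characters of w are a's, so xy (and hence y) consists only of a's. Write y = a^k, 1 ≤ k ≤ p.
Consider xy^2z = a^{p+k} b^{p+1}. Since k ≥ 1, the a-count p+k is at least p+1, so i < j fails; thus xy^2z ∉ L.
This is a contradiction; hence L is not regular.

a^{p+k} b^{p+1}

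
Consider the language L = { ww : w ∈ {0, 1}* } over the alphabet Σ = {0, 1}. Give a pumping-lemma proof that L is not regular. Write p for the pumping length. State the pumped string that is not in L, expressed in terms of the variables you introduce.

Assume L is regular; let p be its pumping constant.
Take w = 0^p 1^p 0^p 1^p = uu where u = 0^p1^p; then w ∈ L and |w| = 4p ≥ p.
Write w = xyz as guaranteed by the lemma, with |xy| ≤ p and |y| > 0.
Because |xy| ≤ p and w begins with p copies of 0, we have y = 0^k with 1 ≤ k ≤ p.
Pump with i = 2: xy^2z = 0^{p+k} 1^p 0^p 1^p, of length 4p+k. Suppose this equals vv. The string starts with 0 and ends with 1, so v does too; thus the boundary between the two copies of v is a 1→0 transition. There is exactly one such transition, at position 2p+k, so |v| = 2p+k and |vv| = 4p+2k ≠ 4p+k since k ≥ 1. So xy^2z ∉ L.
Contradiction. Therefore L is not regular.

0^{p+k} 1^p 0^p 1^p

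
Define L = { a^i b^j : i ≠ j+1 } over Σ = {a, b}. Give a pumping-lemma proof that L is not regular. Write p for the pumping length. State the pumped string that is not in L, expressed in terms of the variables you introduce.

Toward a contradiction, assume L is regular with pumping length p.
Choose w = a^p b^{p+p!-1}. Since p ≠ (p+p!-1)+1 = p+p!, w ∈ L; and |w| ≥ p.
The pumping lemma gives a decomposition w = xyz where |xy| ≤ p and y is nonempty.
The first p characters of w are a's, so xy (and hence y) consists only of a's. Write y = a^k, 1 ≤ k ≤ p.
Since 1 ≤ k ≤ p, k divides p!; set t = 1 + p!/k. Then xy^t z has p + (p!/k)·k = p + p! copies of a. Now the a-count is p+p! and (b-count)+1 = (p+p!-1)+1 = p+p!, so i ≠ j+1 fails. So xy^t z = a^{p+p!} b^{p+p!-1} ∉ L.
Contradiction. Therefore L is not regular.

a^{p+p!} b^{p+p!-1}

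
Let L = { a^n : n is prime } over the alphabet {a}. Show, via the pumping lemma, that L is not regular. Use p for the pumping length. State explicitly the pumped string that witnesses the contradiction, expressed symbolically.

a^{q(1+k)}

Toward a contradiction, assume L is regular with pumping length p.
Let q be a prime with q ≥ p+2 (infinitely many primes exist), and take w = a^q ∈ L with |w| = q ≥ p.
The pumping lemma gives a decomposition w = xyz where |xy| ≤ p and |y| ≥ 1.
Then y = a^k for some k with 1 ≤ k ≤ p.
Since 1 ≤ k ≤ p, |xz| = q-k. Pump with i = q+1: |xy^{q+1}z| = (q-k)+(q+1)k = q+qk = q(1+k), which is composite (both factors ≥ 2). So xy^{q+1}z = a^{q(1+k)} ∉ L.
This contradicts the pumping lemma, so L is not regular.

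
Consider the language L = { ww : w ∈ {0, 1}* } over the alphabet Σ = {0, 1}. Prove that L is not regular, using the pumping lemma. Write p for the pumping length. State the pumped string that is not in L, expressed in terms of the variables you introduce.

Assume L is regular. Let p be the pumping length given by the pumping lemma.
Take w = 0^p 1^p 0^p 1^p = uu where u = 0^p1^p; then w ∈ L and |w| = 4p ≥ p.
The pumping lemma gives a decomposition w = xyz where |xy| ≤ p and |y| ≥ 1.
Since the first p symbols of w are all 0's and |xy| ≤ p, y lies entirely in the leading 0-block: y = 0^k for some k with 1 ≤ k ≤ p.
Pump with i = 2: xy^2z = 0^{p+k} 1^p 0^p 1^p, of length 4p+k. Suppose this equals vv. The string starts with 0 and ends with 1, so v does too; thus the boundary between the two copies of v is a 1→0 transition. There is exactly one such transition, at position 2p+k, so |v| = 2p+k and |vv| = 4p+2k ≠ 4p+k since k ≥ 1. So xy^2z ∉ L.
This is a contradiction; hence L is not regular.

0^{p+k} 1^p 0^p 1^p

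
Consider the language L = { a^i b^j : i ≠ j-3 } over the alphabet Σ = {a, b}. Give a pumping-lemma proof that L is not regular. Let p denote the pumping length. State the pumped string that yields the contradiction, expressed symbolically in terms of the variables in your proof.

Assume L is regular. Let p be the pumping length given by the pumping lemma.
Choose w = a^p b^{p+p!+3}. Since p ≠ (p+p!+3)-3 = p+p!, w ∈ L; and |w| ≥ p.
Write w = xyz as guaranteed by the lemma, with |xy| ≤ p and |y| ≥ 1.
Since the first p symbols of w are all a's and |xy| ≤ p, y lies entirely in the leading a-block: y = a^k for some k with 1 ≤ k ≤ p.
Since 1 ≤ k ≤ p, k divides p!; set t = 1 + p!/k. Then xy^t z has p + (p!/k)·k = p + p! copies of a. Now the a-count is p+p! and (b-count)-3 = (p+p!+3)-3 = p+p!, so i ≠ j-3 fails. So xy^t z = a^{p+p!} b^{p+p!+3} ∉ L.
This is a contradiction; hence L is not regular.

a^{p+p!} b^{p+p!+3}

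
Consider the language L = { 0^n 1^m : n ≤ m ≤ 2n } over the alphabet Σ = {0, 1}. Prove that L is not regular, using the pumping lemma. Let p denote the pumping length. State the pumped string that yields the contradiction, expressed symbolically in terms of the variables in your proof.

0^{p+k} 1^p

Assume L is regular. Let p be the pumping length given by the pumping lemma.
Take w = 0^p 1^p ∈ L (since p ≤ p ≤ 2p), with |w| = 2p ≥ p.
By the pumping lemma, w = xyz with |xy| ≤ p and |y| ≥ 1.
The first p characters of w are 0's, so xy (and hence y) consists only of 0's. Write y = 0^k, 1 ≤ k ≤ p.
Pump with i = 2: xy^2z = 0^{p+k} 1^p. Now n = p+k > p = m, so the condition n ≤ m fails. Thus xy^2z ∉ L.
This contradicts the pumping lemma, so L is not regular.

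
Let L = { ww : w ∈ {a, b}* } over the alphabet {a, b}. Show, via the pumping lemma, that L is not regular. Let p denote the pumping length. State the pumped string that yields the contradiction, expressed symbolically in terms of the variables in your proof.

a^{p+k} b^p a^p b^p

Suppose for contradiction that L is regular, and let p be the pumping length.
Take w = a^p b^p a^p b^p = uu where u = a^pb^p; then w ∈ L and |w| = 4p ≥ p.
By the pumping lemma, w = xyz with |xy| ≤ p and |y| > 0.
Because |xy| ≤ p and w begins with p copies of a, we have y = a^k with 1 ≤ k ≤ p.
Pump with i = 2: xy^2z = a^{p+k} b^p a^p b^p, of length 4p+k. Suppose this equals vv. The string starts with a and ends with b, so v does too; thus the boundary between the two copies of v is a b→a transition. There is exactly one such transition, at position 2p+k, so |v| = 2p+k and |vv| = 4p+2k ≠ 4p+k since k ≥ 1. So xy^2z ∉ L.
Contradiction. Therefore L is not regular.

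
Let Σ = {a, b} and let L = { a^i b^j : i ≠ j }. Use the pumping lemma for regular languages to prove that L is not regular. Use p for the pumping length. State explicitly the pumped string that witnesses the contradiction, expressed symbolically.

a^{p+p!} b^{p+p!}

Suppose for contradiction that L is regular, and let p be the pumping length.
Choose w = a^p b^{p+p!}. Since p ≠ p+p!, w ∈ L; and |w| ≥ p.
Write w = xyz as guaranteed by the lemma, with |xy| ≤ p and y is nonempty.
The first p characters of w are a's, so xy (and hence y) consists only of a's. Write y = a^k, 1 ≤ k ≤ p.
Since 1 ≤ k ≤ p, k divides p!; set t = 1 + p!/k. Then xy^t z has p + (p!/k)·k = p + p! copies of a. Now the a-count equals the b-count, so i ≠ j fails. So xy^t z = a^{p+p!} b^{p+p!} ∉ L.
Contradiction. Therefore L is not regular.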